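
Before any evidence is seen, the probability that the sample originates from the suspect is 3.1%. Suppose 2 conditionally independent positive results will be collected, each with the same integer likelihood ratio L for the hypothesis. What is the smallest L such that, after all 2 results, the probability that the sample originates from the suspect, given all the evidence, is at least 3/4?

Prior odds = 0.031/0.969 = 31/969.
Target odds = 0.75/0.25 = 3.
Need L² ≥ 3 ÷ (31/969) = 2907/31.
9² = 81 < 2907/31 ≤ 100 = 10², so L = 10.

10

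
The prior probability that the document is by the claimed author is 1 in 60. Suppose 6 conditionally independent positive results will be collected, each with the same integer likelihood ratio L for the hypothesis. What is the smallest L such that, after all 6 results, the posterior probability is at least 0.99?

Prior odds = (1/60)/(59/60) = 1/59.
Target odds = 0.99/0.01 = 99.
Need L⁶ ≥ 99 ÷ (1/59) = 5841.
4⁶ = 4096 < 5841 ≤ 15625 = 5⁶, so L = 5.

5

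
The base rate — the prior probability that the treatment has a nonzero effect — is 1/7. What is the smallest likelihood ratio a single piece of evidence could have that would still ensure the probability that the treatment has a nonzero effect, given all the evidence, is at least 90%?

Prior odds = (1/7)/(6/7) = 1/6.
Target odds = 0.9/0.1 = 9.
Required Bayes factor = 9 ÷ (1/6) = 54.

54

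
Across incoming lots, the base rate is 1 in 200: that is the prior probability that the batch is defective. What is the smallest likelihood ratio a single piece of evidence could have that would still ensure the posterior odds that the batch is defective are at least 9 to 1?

Prior odds = 0.005/0.995 = 1/199.
Target odds = 9.
Required Bayes factor = 9 ÷ (1/199) = 1791.

1791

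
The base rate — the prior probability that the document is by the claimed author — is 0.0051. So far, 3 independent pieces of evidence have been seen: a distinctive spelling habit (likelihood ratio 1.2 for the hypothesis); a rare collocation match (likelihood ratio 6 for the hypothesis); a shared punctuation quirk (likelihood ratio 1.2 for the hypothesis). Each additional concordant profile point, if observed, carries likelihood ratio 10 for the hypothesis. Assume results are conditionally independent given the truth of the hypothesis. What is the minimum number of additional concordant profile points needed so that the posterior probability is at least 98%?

4

Prior odds = 0.0051/0.9949 = 51/9949.
Combined Bayes factor of the evidence already in hand = 1.2 × 6 × 1.2 = 8.64.
Odds after that evidence = (51/9949) × 8.64 = 11016/248725.
Target odds = 0.98/0.02 = 49.
Need 10ⁿ ≥ 49 ÷ (11016/248725) = 12187525/11016.
10³ = 1000 falls short of 12187525/11016 but 10⁴ = 10000 reaches it, so n = 4.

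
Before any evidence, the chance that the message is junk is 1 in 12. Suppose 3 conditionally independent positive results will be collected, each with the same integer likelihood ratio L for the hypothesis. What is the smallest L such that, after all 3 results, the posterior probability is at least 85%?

4

Prior odds = (1/12)/(11/12) = 1/11.
Target odds = 0.85/0.15 = 17/3.
Need L³ ≥ 17/3 ÷ (1/11) = 187/3.
3³ = 27 < 187/3 ≤ 64 = 4³, so L = 4.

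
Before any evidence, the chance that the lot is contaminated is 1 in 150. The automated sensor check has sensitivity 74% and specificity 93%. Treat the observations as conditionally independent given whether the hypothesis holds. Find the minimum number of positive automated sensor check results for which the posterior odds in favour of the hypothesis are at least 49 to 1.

4

Prior odds: (1/150) ÷ (149/150) = 1/149.
False-positive rate = 1 − 0.93 = 0.07; likelihood ratio of a positive = 0.74/0.07 = 74/7.
Target odds = 49.
Need (1/149) × (74/7)ⁿ ≥ 49, i.e. (74/7)ⁿ ≥ 7301.
(74/7)³ = 405224/343 falls short of 7301 but (74/7)⁴ = 29986576/2401 reaches it, so n = 4.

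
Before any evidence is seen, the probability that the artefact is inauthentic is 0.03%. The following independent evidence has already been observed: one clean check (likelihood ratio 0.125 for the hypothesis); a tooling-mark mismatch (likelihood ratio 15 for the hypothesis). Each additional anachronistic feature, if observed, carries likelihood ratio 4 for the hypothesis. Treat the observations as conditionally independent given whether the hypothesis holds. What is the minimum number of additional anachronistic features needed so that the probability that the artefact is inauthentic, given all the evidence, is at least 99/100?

Prior odds = 0.0003/0.9997 = 3/9997.
Combined Bayes factor of the evidence already in hand = 0.125 × 15 = 1.875.
Odds after that evidence = (3/9997) × 1.875 = 45/79976.
Target odds = 0.99/0.01 = 99.
Need 4ⁿ ≥ 99 ÷ (45/79976) = 175947.2.
4⁸ = 65536 falls short of 175947.2 but 4⁹ = 262144 reaches it, so n = 9.

9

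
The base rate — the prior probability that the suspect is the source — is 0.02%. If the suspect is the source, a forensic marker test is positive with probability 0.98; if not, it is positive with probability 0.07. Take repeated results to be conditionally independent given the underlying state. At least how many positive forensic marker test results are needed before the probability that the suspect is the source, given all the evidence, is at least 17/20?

4

Prior odds: 0.0002 ÷ 0.9998 = 1/4999.
Likelihood ratio of a positive = 0.98/0.07 = 14.
Target odds: 0.85 ÷ 0.15 = 17/3.
Require 14ⁿ ≥ 17/3 ÷ (1/4999) = 84983/3.
14³ = 2744 falls short of 84983/3 but 14⁴ = 38416 reaches it, so n = 4.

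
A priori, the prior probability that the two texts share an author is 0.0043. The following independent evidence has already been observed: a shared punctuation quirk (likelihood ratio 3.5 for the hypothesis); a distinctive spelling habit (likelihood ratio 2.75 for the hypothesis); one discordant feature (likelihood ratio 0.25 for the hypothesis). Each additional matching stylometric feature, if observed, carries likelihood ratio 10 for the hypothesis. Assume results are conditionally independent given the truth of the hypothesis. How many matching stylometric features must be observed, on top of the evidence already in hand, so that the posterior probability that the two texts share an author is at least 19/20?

4

Prior odds = 0.0043/0.9957 = 43/9957.
Combined Bayes factor of the evidence already in hand = 3.5 × 2.75 × 0.25 = 2.40625.
Odds after that evidence = (43/9957) × 2.40625 = 3311/318624.
Target odds = 0.95/0.05 = 19.
Need 10ⁿ ≥ 19 ÷ (3311/318624) = 6053856/3311.
10³ = 1000 falls short of 6053856/3311 but 10⁴ = 10000 reaches it, so n = 4.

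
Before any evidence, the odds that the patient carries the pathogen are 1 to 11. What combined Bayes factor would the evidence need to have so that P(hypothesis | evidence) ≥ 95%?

Prior odds = 1/11.
Target odds = 0.95/0.05 = 19.
Required Bayes factor = 19 ÷ (1/11) = 209.

209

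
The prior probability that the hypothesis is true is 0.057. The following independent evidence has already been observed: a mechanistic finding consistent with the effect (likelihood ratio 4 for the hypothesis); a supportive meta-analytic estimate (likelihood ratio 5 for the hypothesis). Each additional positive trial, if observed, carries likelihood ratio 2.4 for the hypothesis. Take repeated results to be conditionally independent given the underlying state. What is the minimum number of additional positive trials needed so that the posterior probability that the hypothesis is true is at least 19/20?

Prior odds = 0.057/0.943 = 57/943.
Combined Bayes factor of the evidence already in hand = 4 × 5 = 20.
Odds after that evidence = (57/943) × 20 = 1140/943.
Target odds = 0.95/0.05 = 19.
Need 2.4ⁿ ≥ 19 ÷ (1140/943) = 943/60.
2.4³ = 13.824 falls short of 943/60 but 2.4⁴ = 33.1776 reaches it, so n = 4.

4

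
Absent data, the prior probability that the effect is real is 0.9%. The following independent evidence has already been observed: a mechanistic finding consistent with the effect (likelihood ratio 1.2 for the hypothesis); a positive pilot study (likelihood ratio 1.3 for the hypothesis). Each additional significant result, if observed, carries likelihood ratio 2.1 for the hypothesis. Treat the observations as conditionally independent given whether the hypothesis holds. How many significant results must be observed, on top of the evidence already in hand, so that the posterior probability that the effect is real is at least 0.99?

Prior odds = 0.009/0.991 = 9/991.
Combined Bayes factor of the evidence already in hand = 1.2 × 1.3 = 1.56.
Odds after that evidence = (9/991) × 1.56 = 351/24775.
Target odds = 0.99/0.01 = 99.
Need 2.1ⁿ ≥ 99 ÷ (351/24775) = 272525/39.
2.1¹¹ ≈3502.78 falls short of 272525/39 but 2.1¹² ≈7355.83 reaches it, so n = 12.

12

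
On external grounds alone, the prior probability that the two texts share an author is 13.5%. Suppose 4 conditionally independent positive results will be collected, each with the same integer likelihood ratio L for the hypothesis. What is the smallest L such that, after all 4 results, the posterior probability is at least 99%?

Prior odds = 0.135/0.865 = 27/173.
Target odds = 0.99/0.01 = 99.
Need L⁴ ≥ 99 ÷ (27/173) = 1903/3.
5⁴ = 625 < 1903/3 ≤ 1296 = 6⁴, so L = 6.

6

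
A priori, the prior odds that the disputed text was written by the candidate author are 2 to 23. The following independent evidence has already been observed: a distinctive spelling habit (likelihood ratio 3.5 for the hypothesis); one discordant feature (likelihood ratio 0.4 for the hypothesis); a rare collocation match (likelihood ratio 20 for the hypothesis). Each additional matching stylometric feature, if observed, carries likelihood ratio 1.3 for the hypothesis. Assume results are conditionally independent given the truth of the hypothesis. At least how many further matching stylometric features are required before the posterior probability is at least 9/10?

Prior odds = 2/23.
Combined Bayes factor of the evidence already in hand = 3.5 × 0.4 × 20 = 28.
Odds after that evidence = (2/23) × 28 = 56/23.
Target odds = 0.9/0.1 = 9.
Need 1.3ⁿ ≥ 9 ÷ (56/23) = 207/56.
1.3⁴ = 2.8561 falls short of 207/56 but 1.3⁵ = 371293/100000 reaches it, so n = 5.

5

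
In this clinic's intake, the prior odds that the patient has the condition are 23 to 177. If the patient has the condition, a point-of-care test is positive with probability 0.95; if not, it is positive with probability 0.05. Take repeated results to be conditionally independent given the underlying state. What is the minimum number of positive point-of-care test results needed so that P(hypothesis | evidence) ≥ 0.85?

Prior odds = 23/177.
Likelihood ratio of a positive = 0.95/0.05 = 19.
Target posterior odds = 0.85/0.15 = 17/3.
Need (23/177) × 19ⁿ ≥ 17/3, i.e. 19ⁿ ≥ 1003/23.
19¹ = 19 falls short of 1003/23 but 19² = 361 reaches it, so n = 2.

2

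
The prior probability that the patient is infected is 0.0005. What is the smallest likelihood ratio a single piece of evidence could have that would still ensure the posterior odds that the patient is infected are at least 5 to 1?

9995

Prior odds = 0.0005/0.9995 = 1/1999.
Target odds = 5.
Required Bayes factor = 5 ÷ (1/1999) = 9995.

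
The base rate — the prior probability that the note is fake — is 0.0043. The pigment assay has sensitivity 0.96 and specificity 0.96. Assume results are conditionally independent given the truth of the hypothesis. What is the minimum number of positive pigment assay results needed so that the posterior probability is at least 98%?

3

Prior odds: 0.0043 ÷ 0.9957 = 43/9957.
False-positive rate = 1 − 0.96 = 0.04; likelihood ratio of a positive = 0.96/0.04 = 24.
Target odds: 0.98 ÷ 0.02 = 49.
Require 24ⁿ ≥ 49 ÷ (43/9957) = 487893/43.
24² = 576 falls short of 487893/43 but 24³ = 13824 reaches it, so n = 3.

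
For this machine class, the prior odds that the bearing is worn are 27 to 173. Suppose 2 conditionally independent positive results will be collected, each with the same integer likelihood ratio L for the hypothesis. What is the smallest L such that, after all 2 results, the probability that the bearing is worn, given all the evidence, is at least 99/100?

Prior odds = 27/173.
Target odds = 0.99/0.01 = 99.
Need L² ≥ 99 ÷ (27/173) = 1903/3.
25² = 625 < 1903/3 ≤ 676 = 26², so L = 26.

26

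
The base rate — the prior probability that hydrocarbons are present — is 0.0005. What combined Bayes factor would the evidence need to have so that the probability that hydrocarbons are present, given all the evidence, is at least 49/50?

97951

Prior odds = 0.0005/0.9995 = 1/1999.
Target odds = 0.98/0.02 = 49.
Required Bayes factor = 49 ÷ (1/1999) = 97951.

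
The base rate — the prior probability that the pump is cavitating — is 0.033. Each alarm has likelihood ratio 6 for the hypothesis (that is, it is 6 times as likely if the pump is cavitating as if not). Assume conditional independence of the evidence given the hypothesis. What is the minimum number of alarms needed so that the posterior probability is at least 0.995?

Prior odds = 0.033/0.967 = 33/967.
Likelihood ratio per alarm = 6.
Target posterior odds = 0.995/0.005 = 199.
Need (33/967) × 6ⁿ ≥ 199, i.e. 6ⁿ ≥ 192433/33.
6⁴ = 1296 falls short of 192433/33 but 6⁵ = 7776 reaches it, so n = 5.

5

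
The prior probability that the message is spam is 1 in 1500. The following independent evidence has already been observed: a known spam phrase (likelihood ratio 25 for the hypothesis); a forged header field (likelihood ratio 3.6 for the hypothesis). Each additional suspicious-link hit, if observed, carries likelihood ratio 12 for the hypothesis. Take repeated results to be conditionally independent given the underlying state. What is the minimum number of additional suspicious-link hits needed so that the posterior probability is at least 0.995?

4

Prior odds = (1/1500)/(1499/1500) = 1/1499.
Combined Bayes factor of the evidence already in hand = 25 × 3.6 = 90.
Odds after that evidence = (1/1499) × 90 = 90/1499.
Target odds = 0.995/0.005 = 199.
Need 12ⁿ ≥ 199 ÷ (90/1499) = 298301/90.
12³ = 1728 falls short of 298301/90 but 12⁴ = 20736 reaches it, so n = 4.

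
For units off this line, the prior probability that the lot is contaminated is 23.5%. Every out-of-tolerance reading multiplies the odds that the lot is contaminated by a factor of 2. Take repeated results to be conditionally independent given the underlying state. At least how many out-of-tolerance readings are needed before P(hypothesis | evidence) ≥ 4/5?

Prior odds = 0.235/0.765 = 47/153.
Likelihood ratio per out-of-tolerance reading = 2.
Target posterior odds = 0.8/0.2 = 4.
Require 2ⁿ ≥ 4 ÷ (47/153) = 612/47.
2³ = 8 falls short of 612/47 but 2⁴ = 16 reaches it, so n = 4.

4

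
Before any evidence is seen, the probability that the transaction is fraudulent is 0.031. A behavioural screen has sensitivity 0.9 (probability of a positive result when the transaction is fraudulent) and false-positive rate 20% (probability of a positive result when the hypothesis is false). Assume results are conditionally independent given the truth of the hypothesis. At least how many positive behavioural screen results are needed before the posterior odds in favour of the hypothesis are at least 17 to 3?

4

Prior odds = 0.031/0.969 = 31/969.
Likelihood ratio of a positive result = 0.9/0.2 = 4.5.
Target odds = 17/3.
Need (31/969) × 4.5ⁿ ≥ 17/3, i.e. 4.5ⁿ ≥ 5491/31.
4.5³ = 91.125 falls short of 5491/31 but 4.5⁴ = 410.0625 reaches it, so n = 4.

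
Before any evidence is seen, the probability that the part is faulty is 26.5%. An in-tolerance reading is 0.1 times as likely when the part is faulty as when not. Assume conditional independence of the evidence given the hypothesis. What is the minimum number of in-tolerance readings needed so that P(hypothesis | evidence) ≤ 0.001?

3

Prior odds: 0.265 ÷ 0.735 = 53/147.
Likelihood ratio per in-tolerance reading = 0.1.
Target odds: 0.001 ÷ 0.999 = 1/999.
Require 0.1ⁿ ≤ 1/999 ÷ (53/147) = 49/17649.
0.1² = 0.01 is still above 49/17649 but 0.1³ = 0.001 is at or below it, so n = 3.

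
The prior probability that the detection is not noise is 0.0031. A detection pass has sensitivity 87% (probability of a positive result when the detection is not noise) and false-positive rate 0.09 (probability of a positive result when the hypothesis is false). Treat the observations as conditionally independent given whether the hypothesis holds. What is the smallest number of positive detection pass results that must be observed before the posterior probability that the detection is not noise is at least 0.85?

4

Prior odds: 0.0031 ÷ 0.9969 = 31/9969.
Likelihood ratio of a positive result = 0.87/0.09 = 29/3.
Target posterior odds = 0.85/0.15 = 17/3.
Require (29/3)ⁿ ≥ 17/3 ÷ (31/9969) = 56491/31.
(29/3)³ = 24389/27 falls short of 56491/31 but (29/3)⁴ = 707281/81 reaches it, so n = 4.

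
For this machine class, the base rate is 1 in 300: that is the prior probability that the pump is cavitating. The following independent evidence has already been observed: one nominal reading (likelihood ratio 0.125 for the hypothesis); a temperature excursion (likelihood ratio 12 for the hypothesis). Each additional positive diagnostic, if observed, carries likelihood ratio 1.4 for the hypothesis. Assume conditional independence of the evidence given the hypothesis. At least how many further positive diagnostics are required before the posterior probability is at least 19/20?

Prior odds = (1/300)/(299/300) = 1/299.
Combined Bayes factor of the evidence already in hand = 0.125 × 12 = 1.5.
Odds after that evidence = (1/299) × 1.5 = 3/598.
Target odds = 0.95/0.05 = 19.
Need 1.4ⁿ ≥ 19 ÷ (3/598) = 11362/3.
1.4²⁴ ≈3214.2 falls short of 11362/3 but 1.4²⁵ ≈4499.88 reaches it, so n = 25.

25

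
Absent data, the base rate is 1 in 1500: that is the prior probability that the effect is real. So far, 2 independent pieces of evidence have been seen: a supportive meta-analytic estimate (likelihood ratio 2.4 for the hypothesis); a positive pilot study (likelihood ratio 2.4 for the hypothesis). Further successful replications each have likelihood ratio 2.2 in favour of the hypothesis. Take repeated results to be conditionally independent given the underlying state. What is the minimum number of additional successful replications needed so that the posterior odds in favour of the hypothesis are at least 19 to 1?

11

Prior odds = (1/1500)/(1499/1500) = 1/1499.
Combined Bayes factor of the evidence already in hand = 2.4 × 2.4 = 5.76.
Odds after that evidence = (1/1499) × 5.76 = 144/37475.
Target odds = 19.
Need 2.2ⁿ ≥ 19 ÷ (144/37475) = 712025/144.
2.2¹⁰ ≈2655.99 falls short of 712025/144 but 2.2¹¹ ≈5843.18 reaches it, so n = 11.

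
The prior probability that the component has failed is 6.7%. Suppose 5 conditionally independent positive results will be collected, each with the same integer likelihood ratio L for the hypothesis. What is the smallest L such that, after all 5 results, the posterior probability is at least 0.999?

Prior odds = 0.067/0.933 = 67/933.
Target odds = 0.999/0.001 = 999.
Need L⁵ ≥ 999 ÷ (67/933) = 932067/67.
6⁵ = 7776 < 932067/67 ≤ 16807 = 7⁵, so L = 7.

7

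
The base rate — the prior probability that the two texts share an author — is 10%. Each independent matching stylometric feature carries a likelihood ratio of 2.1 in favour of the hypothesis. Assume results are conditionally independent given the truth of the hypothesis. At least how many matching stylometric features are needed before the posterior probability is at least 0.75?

5

Prior odds = 0.1/0.9 = 1/9.
Likelihood ratio per matching stylometric feature = 2.1.
Target posterior odds = 0.75/0.25 = 3.
Need (1/9) × 2.1ⁿ ≥ 3, i.e. 2.1ⁿ ≥ 27.
2.1⁴ = 19.4481 falls short of 27 but 2.1⁵ = 4084101/100000 reaches it, so n = 5.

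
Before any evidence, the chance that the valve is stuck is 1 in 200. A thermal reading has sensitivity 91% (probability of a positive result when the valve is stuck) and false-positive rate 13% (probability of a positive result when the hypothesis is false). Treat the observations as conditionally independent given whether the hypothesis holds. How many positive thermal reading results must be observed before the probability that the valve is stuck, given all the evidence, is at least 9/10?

Prior odds = 0.005/0.995 = 1/199.
Likelihood ratio of a positive result = 0.91/0.13 = 7.
Target posterior odds = 0.9/0.1 = 9.
Need (1/199) × 7ⁿ ≥ 9, i.e. 7ⁿ ≥ 1791.
7³ = 343 falls short of 1791 but 7⁴ = 2401 reaches it, so n = 4.

4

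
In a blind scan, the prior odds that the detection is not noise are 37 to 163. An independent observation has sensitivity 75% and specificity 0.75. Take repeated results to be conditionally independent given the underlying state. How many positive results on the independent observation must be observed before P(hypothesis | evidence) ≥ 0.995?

Prior odds = 37/163.
False-positive rate = 1 − 0.75 = 0.25; likelihood ratio of a positive = 0.75/0.25 = 3.
Target odds: 0.995 ÷ 0.005 = 199.
Need (37/163) × 3ⁿ ≥ 199, i.e. 3ⁿ ≥ 32437/37.
3⁶ = 729 falls short of 32437/37 but 3⁷ = 2187 reaches it, so n = 7.

7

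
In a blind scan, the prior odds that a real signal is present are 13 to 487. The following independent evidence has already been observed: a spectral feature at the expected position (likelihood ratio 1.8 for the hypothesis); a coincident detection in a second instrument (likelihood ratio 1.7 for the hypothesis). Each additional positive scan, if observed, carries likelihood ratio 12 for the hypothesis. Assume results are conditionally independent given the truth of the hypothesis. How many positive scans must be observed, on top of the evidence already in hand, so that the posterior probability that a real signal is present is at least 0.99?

Prior odds = 13/487.
Combined Bayes factor of the evidence already in hand = 1.8 × 1.7 = 3.06.
Odds after that evidence = (13/487) × 3.06 = 1989/24350.
Target odds = 0.99/0.01 = 99.
Need 12ⁿ ≥ 99 ÷ (1989/24350) = 267850/221.
12² = 144 falls short of 267850/221 but 12³ = 1728 reaches it, so n = 3.

3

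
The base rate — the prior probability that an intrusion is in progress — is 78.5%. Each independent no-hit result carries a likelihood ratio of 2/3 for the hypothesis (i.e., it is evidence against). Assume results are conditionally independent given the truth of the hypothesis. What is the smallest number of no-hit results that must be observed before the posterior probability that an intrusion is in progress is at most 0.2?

7

Prior odds: 0.785 ÷ 0.215 = 157/43.
Likelihood ratio per no-hit result = 2/3.
Target odds: 0.2 ÷ 0.8 = 0.25.
Need (157/43) × (2/3)ⁿ ≤ 0.25, i.e. (2/3)ⁿ ≤ 43/628.
(2/3)⁶ = 64/729 is still above 43/628 but (2/3)⁷ = 128/2187 is at or below it, so n = 7.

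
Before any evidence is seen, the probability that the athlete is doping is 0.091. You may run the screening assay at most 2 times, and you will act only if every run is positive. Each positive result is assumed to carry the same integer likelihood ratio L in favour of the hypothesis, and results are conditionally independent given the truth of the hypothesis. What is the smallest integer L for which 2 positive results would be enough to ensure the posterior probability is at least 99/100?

32

Prior odds = 0.091/0.909 = 91/909.
Target odds = 0.99/0.01 = 99.
Need L² ≥ 99 ÷ (91/909) = 89991/91.
31² = 961 < 89991/91 ≤ 1024 = 32², so L = 32.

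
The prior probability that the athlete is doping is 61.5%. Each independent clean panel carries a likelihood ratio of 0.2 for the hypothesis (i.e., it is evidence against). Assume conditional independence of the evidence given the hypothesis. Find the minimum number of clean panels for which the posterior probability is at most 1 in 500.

5

Prior odds = 0.615/0.385 = 123/77.
Likelihood ratio per clean panel = 0.2.
Target posterior odds = 0.002/0.998 = 1/499.
Require 0.2ⁿ ≤ 1/499 ÷ (123/77) = 77/61377.
0.2⁴ = 0.0016 is still above 77/61377 but 0.2⁵ = 0.00032 is at or below it, so n = 5.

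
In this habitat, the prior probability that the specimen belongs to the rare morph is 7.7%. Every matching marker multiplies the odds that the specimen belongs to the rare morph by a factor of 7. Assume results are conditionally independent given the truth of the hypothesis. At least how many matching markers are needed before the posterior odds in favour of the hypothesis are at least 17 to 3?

Prior odds = 0.077/0.923 = 77/923.
Likelihood ratio per matching marker = 7.
Target odds = 17/3.
Need (77/923) × 7ⁿ ≥ 17/3, i.e. 7ⁿ ≥ 15691/231.
7² = 49 falls short of 15691/231 but 7³ = 343 reaches it, so n = 3.

3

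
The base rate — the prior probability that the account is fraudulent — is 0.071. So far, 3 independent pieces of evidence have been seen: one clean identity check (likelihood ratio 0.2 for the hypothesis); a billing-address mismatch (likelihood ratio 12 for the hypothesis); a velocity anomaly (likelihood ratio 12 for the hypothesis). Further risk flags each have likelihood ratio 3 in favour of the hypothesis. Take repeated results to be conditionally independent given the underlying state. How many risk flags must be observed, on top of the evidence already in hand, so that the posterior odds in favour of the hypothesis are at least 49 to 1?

Prior odds = 0.071/0.929 = 71/929.
Combined Bayes factor of the evidence already in hand = 0.2 × 12 × 12 = 28.8.
Odds after that evidence = (71/929) × 28.8 = 10224/4645.
Target odds = 49.
Need 3ⁿ ≥ 49 ÷ (10224/4645) = 227605/10224.
3² = 9 falls short of 227605/10224 but 3³ = 27 reaches it, so n = 3.

3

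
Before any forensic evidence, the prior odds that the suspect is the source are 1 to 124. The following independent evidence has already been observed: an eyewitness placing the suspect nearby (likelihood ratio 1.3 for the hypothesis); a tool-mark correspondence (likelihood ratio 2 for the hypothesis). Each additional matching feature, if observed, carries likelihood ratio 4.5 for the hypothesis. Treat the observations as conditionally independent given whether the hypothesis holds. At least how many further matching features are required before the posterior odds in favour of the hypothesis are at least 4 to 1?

Prior odds = 1/124.
Combined Bayes factor of the evidence already in hand = 1.3 × 2 = 2.6.
Odds after that evidence = (1/124) × 2.6 = 13/620.
Target odds = 4.
Need 4.5ⁿ ≥ 4 ÷ (13/620) = 2480/13.
4.5³ = 91.125 falls short of 2480/13 but 4.5⁴ = 410.0625 reaches it, so n = 4.

4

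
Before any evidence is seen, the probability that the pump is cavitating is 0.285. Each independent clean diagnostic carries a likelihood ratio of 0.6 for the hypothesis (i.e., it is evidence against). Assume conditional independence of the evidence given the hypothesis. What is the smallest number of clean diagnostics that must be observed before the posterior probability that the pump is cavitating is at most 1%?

Prior odds: 0.285 ÷ 0.715 = 57/143.
Likelihood ratio per clean diagnostic = 0.6.
Target posterior odds = 0.01/0.99 = 1/99.
Require 0.6ⁿ ≤ 1/99 ÷ (57/143) = 13/513.
0.6⁷ = 2187/78125 is still above 13/513 but 0.6⁸ = 6561/390625 is at or below it, so n = 8.

8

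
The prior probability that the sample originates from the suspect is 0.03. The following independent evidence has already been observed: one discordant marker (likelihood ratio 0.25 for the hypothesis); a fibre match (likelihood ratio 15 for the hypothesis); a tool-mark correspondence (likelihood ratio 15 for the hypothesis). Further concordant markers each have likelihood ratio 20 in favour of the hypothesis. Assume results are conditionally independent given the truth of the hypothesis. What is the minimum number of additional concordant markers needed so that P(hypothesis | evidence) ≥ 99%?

2

Prior odds = 0.03/0.97 = 3/97.
Combined Bayes factor of the evidence already in hand = 0.25 × 15 × 15 = 56.25.
Odds after that evidence = (3/97) × 56.25 = 675/388.
Target odds = 0.99/0.01 = 99.
Need 20ⁿ ≥ 99 ÷ (675/388) = 4268/75.
20¹ = 20 falls short of 4268/75 but 20² = 400 reaches it, so n = 2.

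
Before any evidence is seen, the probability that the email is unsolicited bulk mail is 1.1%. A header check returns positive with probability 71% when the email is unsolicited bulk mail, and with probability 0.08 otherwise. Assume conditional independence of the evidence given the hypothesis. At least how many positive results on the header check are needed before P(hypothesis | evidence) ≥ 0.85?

Prior odds = 0.011/0.989 = 11/989.
Likelihood ratio of a positive result = 0.71/0.08 = 8.875.
Target odds: 0.85 ÷ 0.15 = 17/3.
Need (11/989) × 8.875ⁿ ≥ 17/3, i.e. 8.875ⁿ ≥ 16813/33.
8.875² = 78.765625 falls short of 16813/33 but 8.875³ = 357911/512 reaches it, so n = 3.

3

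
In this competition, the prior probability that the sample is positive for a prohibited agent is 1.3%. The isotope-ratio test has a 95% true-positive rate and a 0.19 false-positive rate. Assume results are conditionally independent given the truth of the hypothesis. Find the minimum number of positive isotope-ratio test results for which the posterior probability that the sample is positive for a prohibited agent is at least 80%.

4

Prior odds: 0.013 ÷ 0.987 = 13/987.
Likelihood ratio of a positive result = 0.95/0.19 = 5.
Target posterior odds = 0.8/0.2 = 4.
Need (13/987) × 5ⁿ ≥ 4, i.e. 5ⁿ ≥ 3948/13.
5³ = 125 falls short of 3948/13 but 5⁴ = 625 reaches it, so n = 4.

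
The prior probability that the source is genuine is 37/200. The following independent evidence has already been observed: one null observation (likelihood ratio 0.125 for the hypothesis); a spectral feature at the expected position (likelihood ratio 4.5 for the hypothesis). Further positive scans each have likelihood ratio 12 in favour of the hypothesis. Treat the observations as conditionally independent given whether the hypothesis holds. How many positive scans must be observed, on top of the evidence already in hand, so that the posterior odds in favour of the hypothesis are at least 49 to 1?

3

Prior odds = 0.185/0.815 = 37/163.
Combined Bayes factor of the evidence already in hand = 0.125 × 4.5 = 0.5625.
Odds after that evidence = (37/163) × 0.5625 = 333/2608.
Target odds = 49.
Need 12ⁿ ≥ 49 ÷ (333/2608) = 127792/333.
12² = 144 falls short of 127792/333 but 12³ = 1728 reaches it, so n = 3.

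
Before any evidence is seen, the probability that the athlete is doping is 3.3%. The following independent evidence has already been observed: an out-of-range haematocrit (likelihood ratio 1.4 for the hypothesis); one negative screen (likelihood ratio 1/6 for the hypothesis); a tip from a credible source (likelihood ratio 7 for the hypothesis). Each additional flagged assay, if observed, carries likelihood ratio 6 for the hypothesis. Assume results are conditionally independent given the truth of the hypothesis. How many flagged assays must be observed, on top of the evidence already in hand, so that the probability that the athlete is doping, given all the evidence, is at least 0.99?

5

Prior odds = 0.033/0.967 = 33/967.
Combined Bayes factor of the evidence already in hand = 1.4 × (1/6) × 7 = 49/30.
Odds after that evidence = (33/967) × 49/30 = 539/9670.
Target odds = 0.99/0.01 = 99.
Need 6ⁿ ≥ 99 ÷ (539/9670) = 87030/49.
6⁴ = 1296 falls short of 87030/49 but 6⁵ = 7776 reaches it, so n = 5.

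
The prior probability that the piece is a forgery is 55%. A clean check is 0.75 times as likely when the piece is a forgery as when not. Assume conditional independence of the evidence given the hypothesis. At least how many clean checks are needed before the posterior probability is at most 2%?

Prior odds: 0.55 ÷ 0.45 = 11/9.
Likelihood ratio per clean check = 0.75.
Target odds: 0.02 ÷ 0.98 = 1/49.
Need (11/9) × 0.75ⁿ ≤ 1/49, i.e. 0.75ⁿ ≤ 9/539.
0.75¹⁴ = 4782969/268435456 is still above 9/539 but 0.75¹⁵ ≈0.0133635 is at or below it, so n = 15.

15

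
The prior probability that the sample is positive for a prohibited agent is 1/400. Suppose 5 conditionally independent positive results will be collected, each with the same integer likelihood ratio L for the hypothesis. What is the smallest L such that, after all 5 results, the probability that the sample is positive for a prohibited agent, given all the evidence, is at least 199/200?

Prior odds = 0.0025/0.9975 = 1/399.
Target odds = 0.995/0.005 = 199.
Need L⁵ ≥ 199 ÷ (1/399) = 79401.
9⁵ = 59049 < 79401 ≤ 100000 = 10⁵, so L = 10.

10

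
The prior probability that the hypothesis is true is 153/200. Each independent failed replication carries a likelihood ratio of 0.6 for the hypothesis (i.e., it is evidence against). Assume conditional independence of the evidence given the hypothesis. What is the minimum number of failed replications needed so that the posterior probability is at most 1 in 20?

Prior odds = 0.765/0.235 = 153/47.
Likelihood ratio per failed replication = 0.6.
Target odds: 0.05 ÷ 0.95 = 1/19.
Need (153/47) × 0.6ⁿ ≤ 1/19, i.e. 0.6ⁿ ≤ 47/2907.
0.6⁸ = 6561/390625 is still above 47/2907 but 0.6⁹ = 19683/1953125 is at or below it, so n = 9.

9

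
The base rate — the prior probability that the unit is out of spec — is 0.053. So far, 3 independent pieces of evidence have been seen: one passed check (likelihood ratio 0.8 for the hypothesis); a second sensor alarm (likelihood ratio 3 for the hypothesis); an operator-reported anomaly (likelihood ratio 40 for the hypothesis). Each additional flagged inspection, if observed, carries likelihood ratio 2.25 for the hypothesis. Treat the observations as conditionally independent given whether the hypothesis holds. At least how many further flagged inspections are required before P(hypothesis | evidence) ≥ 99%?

Prior odds = 0.053/0.947 = 53/947.
Combined Bayes factor of the evidence already in hand = 0.8 × 3 × 40 = 96.
Odds after that evidence = (53/947) × 96 = 5088/947.
Target odds = 0.99/0.01 = 99.
Need 2.25ⁿ ≥ 99 ÷ (5088/947) = 31251/1696.
2.25³ = 11.390625 falls short of 31251/1696 but 2.25⁴ = 25.62890625 reaches it, so n = 4.

4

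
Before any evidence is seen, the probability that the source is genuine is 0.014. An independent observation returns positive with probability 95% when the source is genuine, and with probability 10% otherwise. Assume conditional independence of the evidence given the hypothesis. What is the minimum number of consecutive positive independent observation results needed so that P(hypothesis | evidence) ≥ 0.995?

5

Prior odds: 0.014 ÷ 0.986 = 7/493.
Likelihood ratio of a positive result = 0.95/0.1 = 9.5.
Target odds: 0.995 ÷ 0.005 = 199.
Need (7/493) × 9.5ⁿ ≥ 199, i.e. 9.5ⁿ ≥ 98107/7.
9.5⁴ = 8145.0625 falls short of 98107/7 but 9.5⁵ = 77378.09375 reaches it, so n = 5.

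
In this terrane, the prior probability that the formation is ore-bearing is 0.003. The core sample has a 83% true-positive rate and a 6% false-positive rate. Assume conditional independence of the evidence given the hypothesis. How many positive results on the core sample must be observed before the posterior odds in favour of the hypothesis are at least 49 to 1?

4

Prior odds = 0.003/0.997 = 3/997.
Likelihood ratio of a positive result = 0.83/0.06 = 83/6.
Target odds = 49.
Need (3/997) × (83/6)ⁿ ≥ 49, i.e. (83/6)ⁿ ≥ 48853/3.
(83/6)³ = 571787/216 falls short of 48853/3 but (83/6)⁴ = 47458321/1296 reaches it, so n = 4.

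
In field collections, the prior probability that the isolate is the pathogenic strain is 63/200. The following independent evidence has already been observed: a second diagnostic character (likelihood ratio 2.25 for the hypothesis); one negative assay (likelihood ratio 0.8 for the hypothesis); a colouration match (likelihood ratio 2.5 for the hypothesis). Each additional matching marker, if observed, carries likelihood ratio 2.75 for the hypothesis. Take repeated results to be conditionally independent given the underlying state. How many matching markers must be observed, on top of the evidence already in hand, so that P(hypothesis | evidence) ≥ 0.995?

5

Prior odds = 0.315/0.685 = 63/137.
Combined Bayes factor of the evidence already in hand = 2.25 × 0.8 × 2.5 = 4.5.
Odds after that evidence = (63/137) × 4.5 = 567/274.
Target odds = 0.995/0.005 = 199.
Need 2.75ⁿ ≥ 199 ÷ (567/274) = 54526/567.
2.75⁴ = 57.19140625 falls short of 54526/567 but 2.75⁵ = 161051/1024 reaches it, so n = 5.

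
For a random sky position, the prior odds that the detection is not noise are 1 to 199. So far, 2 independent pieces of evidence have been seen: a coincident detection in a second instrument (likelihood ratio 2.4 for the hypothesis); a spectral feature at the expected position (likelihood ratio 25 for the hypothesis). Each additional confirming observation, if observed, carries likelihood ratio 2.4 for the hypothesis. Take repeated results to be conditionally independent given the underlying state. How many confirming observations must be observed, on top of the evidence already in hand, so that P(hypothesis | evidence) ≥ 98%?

6

Prior odds = 1/199.
Combined Bayes factor of the evidence already in hand = 2.4 × 25 = 60.
Odds after that evidence = (1/199) × 60 = 60/199.
Target odds = 0.98/0.02 = 49.
Need 2.4ⁿ ≥ 49 ÷ (60/199) = 9751/60.
2.4⁵ = 79.62624 falls short of 9751/60 but 2.4⁶ = 2985984/15625 reaches it, so n = 6.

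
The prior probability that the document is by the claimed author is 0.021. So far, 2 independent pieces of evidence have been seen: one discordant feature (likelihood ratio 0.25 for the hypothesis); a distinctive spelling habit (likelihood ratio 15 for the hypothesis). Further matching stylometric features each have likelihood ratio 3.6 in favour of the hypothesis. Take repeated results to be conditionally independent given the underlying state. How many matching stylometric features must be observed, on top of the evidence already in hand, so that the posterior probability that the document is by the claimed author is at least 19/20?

5

Prior odds = 0.021/0.979 = 21/979.
Combined Bayes factor of the evidence already in hand = 0.25 × 15 = 3.75.
Odds after that evidence = (21/979) × 3.75 = 315/3916.
Target odds = 0.95/0.05 = 19.
Need 3.6ⁿ ≥ 19 ÷ (315/3916) = 74404/315.
3.6⁴ = 167.9616 falls short of 74404/315 but 3.6⁵ = 604.66176 reaches it, so n = 5.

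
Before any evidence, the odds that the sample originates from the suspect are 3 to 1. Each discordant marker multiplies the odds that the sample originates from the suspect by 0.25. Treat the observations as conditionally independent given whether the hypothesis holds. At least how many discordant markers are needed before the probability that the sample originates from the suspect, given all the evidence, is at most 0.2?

2

Prior odds = 3.
Likelihood ratio per discordant marker = 0.25.
Target odds: 0.2 ÷ 0.8 = 0.25.
Require 0.25ⁿ ≤ 0.25 ÷ 3 = 1/12.
0.25¹ = 0.25 is still above 1/12 but 0.25² = 0.0625 is at or below it, so n = 2.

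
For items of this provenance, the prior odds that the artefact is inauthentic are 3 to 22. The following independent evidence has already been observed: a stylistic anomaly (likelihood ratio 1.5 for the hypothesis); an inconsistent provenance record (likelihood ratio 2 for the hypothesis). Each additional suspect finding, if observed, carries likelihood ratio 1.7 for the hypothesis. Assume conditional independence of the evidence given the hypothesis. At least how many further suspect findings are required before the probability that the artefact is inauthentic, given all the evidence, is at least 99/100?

Prior odds = 3/22.
Combined Bayes factor of the evidence already in hand = 1.5 × 2 = 3.
Odds after that evidence = (3/22) × 3 = 9/22.
Target odds = 0.99/0.01 = 99.
Need 1.7ⁿ ≥ 99 ÷ (9/22) = 242.
1.7¹⁰ ≈201.599 falls short of 242 but 1.7¹¹ ≈342.719 reaches it, so n = 11.

11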